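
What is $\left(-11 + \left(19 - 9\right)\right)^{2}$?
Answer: $1$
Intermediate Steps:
$\left(-11 + \left(19 - 9\right)\right)^{2} = \left(-11 + 10\right)^{2} = \left(-1\right)^{2} = 1$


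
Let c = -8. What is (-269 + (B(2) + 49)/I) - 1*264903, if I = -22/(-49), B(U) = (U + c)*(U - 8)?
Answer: -5829619/22 ≈ -2.6498e+5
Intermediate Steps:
B(U) = (-8 + U)**2 (B(U) = (U - 8)*(U - 8) = (-8 + U)*(-8 + U) = (-8 + U)**2)
I = 22/49 (I = -22*(-1/49) = 22/49 ≈ 0.44898)
(-269 + (B(2) + 49)/I) - 1*264903 = (-269 + ((64 + 2**2 - 16*2) + 49)/(22/49)) - 1*264903 = (-269 + 49*((64 + 4 - 32) + 49)/22) - 264903 = (-269 + 49*(36 + 49)/22) - 264903 = (-269 + (49/22)*85) - 264903 = (-269 + 4165/22) - 264903 = -1753/22 - 264903 = -5829619/22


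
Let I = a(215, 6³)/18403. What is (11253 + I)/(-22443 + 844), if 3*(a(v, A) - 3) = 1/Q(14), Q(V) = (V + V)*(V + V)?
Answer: -487073238625/934888005744 ≈ -0.52100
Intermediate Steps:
Q(V) = 4*V² (Q(V) = (2*V)*(2*V) = 4*V²)
a(v, A) = 7057/2352 (a(v, A) = 3 + 1/(3*((4*14²))) = 3 + 1/(3*((4*196))) = 3 + (⅓)/784 = 3 + (⅓)*(1/784) = 3 + 1/2352 = 7057/2352)
I = 7057/43283856 (I = (7057/2352)/18403 = (7057/2352)*(1/18403) = 7057/43283856 ≈ 0.00016304)
(11253 + I)/(-22443 + 844) = (11253 + 7057/43283856)/(-22443 + 844) = (487073238625/43283856)/(-21599) = (487073238625/43283856)*(-1/21599) = -487073238625/934888005744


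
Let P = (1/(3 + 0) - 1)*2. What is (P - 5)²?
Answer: 361/9 ≈ 40.111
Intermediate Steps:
P = -4/3 (P = (1/3 - 1)*2 = (⅓ - 1)*2 = -⅔*2 = -4/3 ≈ -1.3333)
(P - 5)² = (-4/3 - 5)² = (-19/3)² = 361/9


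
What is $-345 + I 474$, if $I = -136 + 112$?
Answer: $-11721$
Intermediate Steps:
$I = -24$
$-345 + I 474 = -345 - 11376 = -11721$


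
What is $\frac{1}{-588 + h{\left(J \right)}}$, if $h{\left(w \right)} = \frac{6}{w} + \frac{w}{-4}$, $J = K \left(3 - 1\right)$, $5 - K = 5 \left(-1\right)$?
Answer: $- \frac{10}{5927} \approx -0.0016872$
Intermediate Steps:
$K = 10$ ($K = 5 - 5 \left(-1\right) = 5 - -5 = 5 + 5 = 10$)
$J = 20$ ($J = 10 \left(3 - 1\right) = 10 \cdot 2 = 20$)
$h{\left(w \right)} = \frac{6}{w} - \frac{w}{4}$ ($h{\left(w \right)} = \frac{6}{w} + w \left(- \frac{1}{4}\right) = \frac{6}{w} - \frac{w}{4}$)
$\frac{1}{-588 + h{\left(J \right)}} = \frac{1}{-588 + \left(\frac{6}{20} - 5\right)} = \frac{1}{-588 + \left(6 \cdot \frac{1}{20} - 5\right)} = \frac{1}{-588 + \left(\frac{3}{10} - 5\right)} = \frac{1}{-588 - \frac{47}{10}} = \frac{1}{- \frac{5927}{10}} = - \frac{10}{5927}$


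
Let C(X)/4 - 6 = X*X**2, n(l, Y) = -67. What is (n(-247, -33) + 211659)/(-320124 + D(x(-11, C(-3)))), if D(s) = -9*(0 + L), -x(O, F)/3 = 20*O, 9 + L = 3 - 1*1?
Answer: -211592/320061 ≈ -0.66110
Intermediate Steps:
L = -7 (L = -9 + (3 - 1*1) = -9 + (3 - 1) = -9 + 2 = -7)
C(X) = 24 + 4*X**3 (C(X) = 24 + 4*(X*X**2) = 24 + 4*X**3)
x(O, F) = -60*O
D(s) = 63 (D(s) = -9*(0 - 7) = -9*(-7) = 63)
(n(-247, -33) + 211659)/(-320124 + D(x(-11, C(-3)))) = (-67 + 211659)/(-320124 + 63) = 211592/(-320061) = 211592*(-1/320061) = -211592/320061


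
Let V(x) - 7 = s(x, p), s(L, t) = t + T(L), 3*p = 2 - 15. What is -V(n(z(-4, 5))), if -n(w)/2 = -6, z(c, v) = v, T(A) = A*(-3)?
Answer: 100/3 ≈ 33.333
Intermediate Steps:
T(A) = -3*A
p = -13/3 (p = (2 - 15)/3 = (⅓)*(-13) = -13/3 ≈ -4.3333)
n(w) = 12 (n(w) = -2*(-6) = 12)
s(L, t) = t - 3*L
V(x) = 8/3 - 3*x (V(x) = 7 + (-13/3 - 3*x) = 8/3 - 3*x)
-V(n(z(-4, 5))) = -(8/3 - 3*12) = -(8/3 - 36) = -1*(-100/3) = 100/3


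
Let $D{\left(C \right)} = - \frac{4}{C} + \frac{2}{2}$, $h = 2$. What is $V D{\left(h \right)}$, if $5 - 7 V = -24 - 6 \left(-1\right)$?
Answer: $- \frac{23}{7} \approx -3.2857$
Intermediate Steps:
$D{\left(C \right)} = 1 - \frac{4}{C}$ ($D{\left(C \right)} = - \frac{4}{C} + 2 \cdot \frac{1}{2} = - \frac{4}{C} + 1 = 1 - \frac{4}{C}$)
$V = \frac{23}{7}$ ($V = \frac{5}{7} - \frac{-24 - 6 \left(-1\right)}{7} = \frac{5}{7} - \frac{-24 - -6}{7} = \frac{5}{7} - \frac{-24 + 6}{7} = \frac{5}{7} - - \frac{18}{7} = \frac{5}{7} + \frac{18}{7} = \frac{23}{7} \approx 3.2857$)
$V D{\left(h \right)} = \frac{23 \frac{-4 + 2}{2}}{7} = \frac{23 \cdot \frac{1}{2} \left(-2\right)}{7} = \frac{23}{7} \left(-1\right) = - \frac{23}{7}$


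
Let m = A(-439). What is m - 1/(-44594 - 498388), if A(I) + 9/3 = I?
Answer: -239998043/542982 ≈ -442.00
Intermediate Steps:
A(I) = -3 + I
m = -442 (m = -3 - 439 = -442)
m - 1/(-44594 - 498388) = -442 - 1/(-44594 - 498388) = -442 - 1/(-542982) = -442 - 1*(-1/542982) = -442 + 1/542982 = -239998043/542982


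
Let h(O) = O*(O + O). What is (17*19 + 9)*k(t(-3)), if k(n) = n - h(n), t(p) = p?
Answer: -6972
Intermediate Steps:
h(O) = 2*O² (h(O) = O*(2*O) = 2*O²)
k(n) = n - 2*n²
(17*19 + 9)*k(t(-3)) = (17*19 + 9)*(-3*(1 - 2*(-3))) = (323 + 9)*(-3*(1 + 6)) = 332*(-3*7) = 332*(-21) = -6972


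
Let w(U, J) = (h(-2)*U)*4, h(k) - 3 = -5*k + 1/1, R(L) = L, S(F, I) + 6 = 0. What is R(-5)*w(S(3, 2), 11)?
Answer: 1680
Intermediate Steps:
S(F, I) = -6 (S(F, I) = -6 + 0 = -6)
h(k) = 4 - 5*k (h(k) = 3 + (-5*k + 1/1) = 3 + (-5*k + 1) = 3 + (1 - 5*k) = 4 - 5*k)
w(U, J) = 56*U (w(U, J) = ((4 - 5*(-2))*U)*4 = ((4 + 10)*U)*4 = (14*U)*4 = 56*U)
R(-5)*w(S(3, 2), 11) = -280*(-6) = -5*(-336) = 1680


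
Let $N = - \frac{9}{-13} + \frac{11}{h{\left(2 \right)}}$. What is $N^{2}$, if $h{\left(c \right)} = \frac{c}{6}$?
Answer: $\frac{191844}{169} \approx 1135.2$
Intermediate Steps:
$h{\left(c \right)} = \frac{c}{6}$ ($h{\left(c \right)} = c \frac{1}{6} = \frac{c}{6}$)
$N = \frac{438}{13}$ ($N = - \frac{9}{-13} + \frac{11}{\frac{1}{6} \cdot 2} = \left(-9\right) \left(- \frac{1}{13}\right) + 11 \frac{1}{\frac{1}{3}} = \frac{9}{13} + 11 \cdot 3 = \frac{9}{13} + 33 = \frac{438}{13} \approx 33.692$)
$N^{2} = \left(\frac{438}{13}\right)^{2} = \frac{191844}{169}$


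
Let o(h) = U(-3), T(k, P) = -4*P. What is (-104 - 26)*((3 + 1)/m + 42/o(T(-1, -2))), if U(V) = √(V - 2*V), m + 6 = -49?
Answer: 104/11 - 1820*√3 ≈ -3142.9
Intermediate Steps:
m = -55 (m = -6 - 49 = -55)
U(V) = √(-V)
o(h) = √3 (o(h) = √(-1*(-3)) = √3)
(-104 - 26)*((3 + 1)/m + 42/o(T(-1, -2))) = (-104 - 26)*((3 + 1)/(-55) + 42/(√3)) = -130*(4*(-1/55) + 42*(√3/3)) = -130*(-4/55 + 14*√3) = 104/11 - 1820*√3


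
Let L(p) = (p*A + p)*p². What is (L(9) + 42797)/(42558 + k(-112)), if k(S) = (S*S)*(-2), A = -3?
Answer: 41339/17470 ≈ 2.3663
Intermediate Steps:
k(S) = -2*S² (k(S) = S²*(-2) = -2*S²)
L(p) = -2*p³ (L(p) = (p*(-3) + p)*p² = (-3*p + p)*p² = (-2*p)*p² = -2*p³)
(L(9) + 42797)/(42558 + k(-112)) = (-2*9³ + 42797)/(42558 - 2*(-112)²) = (-2*729 + 42797)/(42558 - 2*12544) = (-1458 + 42797)/(42558 - 25088) = 41339/17470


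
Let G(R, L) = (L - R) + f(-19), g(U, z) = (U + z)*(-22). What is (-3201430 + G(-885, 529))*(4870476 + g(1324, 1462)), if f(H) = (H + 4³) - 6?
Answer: -15389278188768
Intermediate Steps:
f(H) = 58 + H (f(H) = (H + 64) - 6 = (64 + H) - 6 = 58 + H)
g(U, z) = -22*U - 22*z
G(R, L) = 39 + L - R (G(R, L) = (L - R) + (58 - 19) = (L - R) + 39 = 39 + L - R)
(-3201430 + G(-885, 529))*(4870476 + g(1324, 1462)) = (-3201430 + (39 + 529 - 1*(-885)))*(4870476 + (-22*1324 - 22*1462)) = (-3201430 + (39 + 529 + 885))*(4870476 + (-29128 - 32164)) = (-3201430 + 1453)*(4870476 - 61292) = -3199977*4809184 = -15389278188768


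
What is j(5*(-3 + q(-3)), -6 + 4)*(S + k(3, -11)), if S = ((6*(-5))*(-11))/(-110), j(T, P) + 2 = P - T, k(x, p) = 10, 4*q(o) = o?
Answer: 413/4 ≈ 103.25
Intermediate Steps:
q(o) = o/4
j(T, P) = -2 + P - T (j(T, P) = -2 + (P - T) = -2 + P - T)
S = -3 (S = -30*(-11)*(-1/110) = 330*(-1/110) = -3)
j(5*(-3 + q(-3)), -6 + 4)*(S + k(3, -11)) = (-2 + (-6 + 4) - 5*(-3 + (1/4)*(-3)))*(-3 + 10) = (-2 - 2 - 5*(-3 - 3/4))*7 = (-2 - 2 - 5*(-15)/4)*7 = (-2 - 2 - 1*(-75/4))*7 = (-2 - 2 + 75/4)*7 = (59/4)*7 = 413/4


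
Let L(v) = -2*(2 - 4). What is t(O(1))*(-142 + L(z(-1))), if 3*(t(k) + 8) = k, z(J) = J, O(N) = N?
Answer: 1058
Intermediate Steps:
t(k) = -8 + k/3
L(v) = 4 (L(v) = -2*(-2) = 4)
t(O(1))*(-142 + L(z(-1))) = (-8 + (⅓)*1)*(-142 + 4) = (-8 + ⅓)*(-138) = -23/3*(-138) = 1058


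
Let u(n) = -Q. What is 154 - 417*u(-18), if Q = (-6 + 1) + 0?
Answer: -1931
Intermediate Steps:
Q = -5 (Q = -5 + 0 = -5)
u(n) = 5 (u(n) = -1*(-5) = 5)
154 - 417*u(-18) = 154 - 417*5 = 154 - 2085 = -1931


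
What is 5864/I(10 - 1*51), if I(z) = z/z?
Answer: 5864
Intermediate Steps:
I(z) = 1
5864/I(10 - 1*51) = 5864/1 = 5864*1 = 5864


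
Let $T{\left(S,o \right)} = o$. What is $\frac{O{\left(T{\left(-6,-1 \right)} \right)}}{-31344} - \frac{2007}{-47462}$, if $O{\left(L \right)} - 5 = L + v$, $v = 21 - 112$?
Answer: $\frac{11172767}{247941488} \approx 0.045062$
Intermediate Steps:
$v = -91$ ($v = 21 - 112 = -91$)
$O{\left(L \right)} = -86 + L$ ($O{\left(L \right)} = 5 + \left(L - 91\right) = 5 + \left(-91 + L\right) = -86 + L$)
$\frac{O{\left(T{\left(-6,-1 \right)} \right)}}{-31344} - \frac{2007}{-47462} = \frac{-86 - 1}{-31344} - \frac{2007}{-47462} = \left(-87\right) \left(- \frac{1}{31344}\right) - - \frac{2007}{47462} = \frac{29}{10448} + \frac{2007}{47462} = \frac{11172767}{247941488}$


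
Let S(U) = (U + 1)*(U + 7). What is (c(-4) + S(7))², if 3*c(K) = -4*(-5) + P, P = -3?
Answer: 124609/9 ≈ 13845.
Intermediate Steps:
c(K) = 17/3 (c(K) = (-4*(-5) - 3)/3 = (20 - 3)/3 = (⅓)*17 = 17/3)
S(U) = (1 + U)*(7 + U)
(c(-4) + S(7))² = (17/3 + (7 + 7² + 8*7))² = (17/3 + (7 + 49 + 56))² = (17/3 + 112)² = (353/3)² = 124609/9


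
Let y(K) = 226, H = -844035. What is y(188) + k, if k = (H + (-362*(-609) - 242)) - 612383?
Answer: -1235976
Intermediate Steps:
k = -1236202 (k = (-844035 + (-362*(-609) - 242)) - 612383 = (-844035 + (220458 - 242)) - 612383 = (-844035 + 220216) - 612383 = -623819 - 612383 = -1236202)
y(188) + k = 226 - 1236202 = -1235976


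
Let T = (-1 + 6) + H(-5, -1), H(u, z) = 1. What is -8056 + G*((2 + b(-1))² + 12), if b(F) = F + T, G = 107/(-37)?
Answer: -304599/37 ≈ -8232.4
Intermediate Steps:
G = -107/37 (G = 107*(-1/37) = -107/37 ≈ -2.8919)
T = 6 (T = (-1 + 6) + 1 = 5 + 1 = 6)
b(F) = 6 + F (b(F) = F + 6 = 6 + F)
-8056 + G*((2 + b(-1))² + 12) = -8056 - 107*((2 + (6 - 1))² + 12)/37 = -8056 - 107*((2 + 5)² + 12)/37 = -8056 - 107*(7² + 12)/37 = -8056 - 107*(49 + 12)/37 = -8056 - 107/37*61 = -8056 - 6527/37 = -304599/37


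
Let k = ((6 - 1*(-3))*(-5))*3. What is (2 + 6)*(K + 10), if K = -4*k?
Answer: 4400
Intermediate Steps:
k = -135 (k = ((6 + 3)*(-5))*3 = (9*(-5))*3 = -45*3 = -135)
K = 540 (K = -4*(-135) = 540)
(2 + 6)*(K + 10) = (2 + 6)*(540 + 10) = 8*550 = 4400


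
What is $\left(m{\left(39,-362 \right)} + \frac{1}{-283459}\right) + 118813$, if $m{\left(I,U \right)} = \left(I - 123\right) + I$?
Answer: $\frac{33665858511}{283459} \approx 1.1877 \cdot 10^{5}$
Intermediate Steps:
$m{\left(I,U \right)} = -123 + 2 I$ ($m{\left(I,U \right)} = \left(I - 123\right) + I = \left(-123 + I\right) + I = -123 + 2 I$)
$\left(m{\left(39,-362 \right)} + \frac{1}{-283459}\right) + 118813 = \left(\left(-123 + 2 \cdot 39\right) + \frac{1}{-283459}\right) + 118813 = \left(\left(-123 + 78\right) - \frac{1}{283459}\right) + 118813 = \left(-45 - \frac{1}{283459}\right) + 118813 = - \frac{12755656}{283459} + 118813 = \frac{33665858511}{283459}$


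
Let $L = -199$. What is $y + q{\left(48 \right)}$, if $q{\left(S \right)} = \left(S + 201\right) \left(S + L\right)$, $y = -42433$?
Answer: $-80032$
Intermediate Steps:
$q{\left(S \right)} = \left(-199 + S\right) \left(201 + S\right)$ ($q{\left(S \right)} = \left(S + 201\right) \left(S - 199\right) = \left(201 + S\right) \left(-199 + S\right) = \left(-199 + S\right) \left(201 + S\right)$)
$y + q{\left(48 \right)} = -42433 + \left(-39999 + 48^{2} + 2 \cdot 48\right) = -42433 + \left(-39999 + 2304 + 96\right) = -42433 - 37599 = -80032$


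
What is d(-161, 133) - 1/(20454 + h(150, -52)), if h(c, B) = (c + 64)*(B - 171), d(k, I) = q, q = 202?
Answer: 5508137/27268 ≈ 202.00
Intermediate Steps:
d(k, I) = 202
h(c, B) = (-171 + B)*(64 + c) (h(c, B) = (64 + c)*(-171 + B) = (-171 + B)*(64 + c))
d(-161, 133) - 1/(20454 + h(150, -52)) = 202 - 1/(20454 + (-10944 - 171*150 + 64*(-52) - 52*150)) = 202 - 1/(20454 + (-10944 - 25650 - 3328 - 7800)) = 202 - 1/(20454 - 47722) = 202 - 1/(-27268) = 202 - 1*(-1/27268) = 202 + 1/27268 = 5508137/27268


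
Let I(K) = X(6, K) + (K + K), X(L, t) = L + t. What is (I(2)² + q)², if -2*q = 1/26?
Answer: 56055169/2704 ≈ 20730.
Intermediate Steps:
q = -1/52 (q = -½/26 = -½*1/26 = -1/52 ≈ -0.019231)
I(K) = 6 + 3*K (I(K) = (6 + K) + (K + K) = (6 + K) + 2*K = 6 + 3*K)
(I(2)² + q)² = ((6 + 3*2)² - 1/52)² = ((6 + 6)² - 1/52)² = (12² - 1/52)² = (144 - 1/52)² = (7487/52)² = 56055169/2704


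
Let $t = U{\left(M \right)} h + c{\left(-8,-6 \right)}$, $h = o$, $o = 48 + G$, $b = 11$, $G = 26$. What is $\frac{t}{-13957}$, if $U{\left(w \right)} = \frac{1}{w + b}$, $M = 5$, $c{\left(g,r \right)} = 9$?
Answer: $- \frac{109}{111656} \approx -0.00097621$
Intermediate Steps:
$U{\left(w \right)} = \frac{1}{11 + w}$ ($U{\left(w \right)} = \frac{1}{w + 11} = \frac{1}{11 + w}$)
$o = 74$ ($o = 48 + 26 = 74$)
$h = 74$
$t = \frac{109}{8}$ ($t = \frac{1}{11 + 5} \cdot 74 + 9 = \frac{1}{16} \cdot 74 + 9 = \frac{37}{8} + 9 = \frac{109}{8} \approx 13.625$)
$\frac{t}{-13957} = \frac{109}{8 \left(-13957\right)} = \frac{109}{8} \left(- \frac{1}{13957}\right) = - \frac{109}{111656}$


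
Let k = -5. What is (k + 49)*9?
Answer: 396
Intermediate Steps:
(k + 49)*9 = (-5 + 49)*9 = 44*9 = 396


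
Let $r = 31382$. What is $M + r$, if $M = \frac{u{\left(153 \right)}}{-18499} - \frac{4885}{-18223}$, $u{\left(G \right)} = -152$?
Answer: $\frac{10579193704325}{337107277} \approx 31382.0$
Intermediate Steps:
$M = \frac{93137511}{337107277}$ ($M = - \frac{152}{-18499} - \frac{4885}{-18223} = \left(-152\right) \left(- \frac{1}{18499}\right) - - \frac{4885}{18223} = \frac{152}{18499} + \frac{4885}{18223} = \frac{93137511}{337107277} \approx 0.27628$)
$M + r = \frac{93137511}{337107277} + 31382 = \frac{10579193704325}{337107277}$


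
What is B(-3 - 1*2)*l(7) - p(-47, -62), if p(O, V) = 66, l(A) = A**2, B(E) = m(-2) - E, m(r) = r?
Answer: 81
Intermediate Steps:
B(E) = -2 - E
B(-3 - 1*2)*l(7) - p(-47, -62) = (-2 - (-3 - 1*2))*7**2 - 1*66 = (-2 - (-3 - 2))*49 - 66 = (-2 - 1*(-5))*49 - 66 = (-2 + 5)*49 - 66 = 3*49 - 66 = 147 - 66 = 81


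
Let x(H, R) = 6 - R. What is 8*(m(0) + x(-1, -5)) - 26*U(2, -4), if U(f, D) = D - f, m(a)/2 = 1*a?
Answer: 244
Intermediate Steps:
m(a) = 2*a (m(a) = 2*(1*a) = 2*a)
8*(m(0) + x(-1, -5)) - 26*U(2, -4) = 8*(2*0 + (6 - 1*(-5))) - 26*(-4 - 1*2) = 8*(0 + (6 + 5)) - 26*(-4 - 2) = 8*(0 + 11) - 26*(-6) = 8*11 - 1*(-156) = 88 + 156 = 244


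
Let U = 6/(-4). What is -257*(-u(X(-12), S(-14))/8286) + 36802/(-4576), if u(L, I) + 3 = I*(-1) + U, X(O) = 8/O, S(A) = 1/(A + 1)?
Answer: -77535763/9479184 ≈ -8.1796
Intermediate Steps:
S(A) = 1/(1 + A)
U = -3/2 (U = 6*(-¼) = -3/2 ≈ -1.5000)
u(L, I) = -9/2 - I (u(L, I) = -3 + (I*(-1) - 3/2) = -3 + (-I - 3/2) = -3 + (-3/2 - I) = -9/2 - I)
-257*(-u(X(-12), S(-14))/8286) + 36802/(-4576) = -(771/5524 + 257/(8286*(1 - 14))) + 36802/(-4576) = -257/((-8286/(-9/2 - 1/(-13)))) + 36802*(-1/4576) = -257/((-8286/(-9/2 - 1*(-1/13)))) - 18401/2288 = -257/((-8286/(-9/2 + 1/13))) - 18401/2288 = -257/((-8286/(-115/26))) - 18401/2288 = -257/((-8286*(-26/115))) - 18401/2288 = -257/215436/115 - 18401/2288 = -257*115/215436 - 18401/2288 = -29555/215436 - 18401/2288 = -77535763/9479184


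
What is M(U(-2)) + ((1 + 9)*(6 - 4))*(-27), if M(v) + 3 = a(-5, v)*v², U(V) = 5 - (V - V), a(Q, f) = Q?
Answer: -668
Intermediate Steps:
U(V) = 5 (U(V) = 5 - 1*0 = 5 + 0 = 5)
M(v) = -3 - 5*v²
M(U(-2)) + ((1 + 9)*(6 - 4))*(-27) = (-3 - 5*5²) + ((1 + 9)*(6 - 4))*(-27) = (-3 - 5*25) + (10*2)*(-27) = (-3 - 125) + 20*(-27) = -128 - 540 = -668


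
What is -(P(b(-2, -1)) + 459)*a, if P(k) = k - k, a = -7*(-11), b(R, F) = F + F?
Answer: -35343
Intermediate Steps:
b(R, F) = 2*F
a = 77
P(k) = 0
-(P(b(-2, -1)) + 459)*a = -(0 + 459)*77 = -459*77 = -1*35343 = -35343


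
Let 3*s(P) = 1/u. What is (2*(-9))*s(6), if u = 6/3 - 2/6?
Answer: -18/5 ≈ -3.6000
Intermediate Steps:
u = 5/3 (u = 6*(⅓) - 2*⅙ = 2 - ⅓ = 5/3 ≈ 1.6667)
s(P) = ⅕ (s(P) = 1/(3*(5/3)) = (⅓)*(⅗) = ⅕)
(2*(-9))*s(6) = (2*(-9))*(⅕) = -18*⅕ = -18/5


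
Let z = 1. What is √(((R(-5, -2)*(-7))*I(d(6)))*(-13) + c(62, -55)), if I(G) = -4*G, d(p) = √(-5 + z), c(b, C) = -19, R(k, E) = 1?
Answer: √(-19 - 728*I) ≈ 18.831 - 19.329*I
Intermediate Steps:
d(p) = 2*I (d(p) = √(-5 + 1) = √(-4) = 2*I)
√(((R(-5, -2)*(-7))*I(d(6)))*(-13) + c(62, -55)) = √(((1*(-7))*(-8*I))*(-13) - 19) = √(-(-56)*I*(-13) - 19) = √((56*I)*(-13) - 19) = √(-728*I - 19) = √(-19 - 728*I)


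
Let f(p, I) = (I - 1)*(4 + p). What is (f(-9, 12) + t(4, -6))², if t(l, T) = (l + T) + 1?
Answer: 3136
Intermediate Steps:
f(p, I) = (-1 + I)*(4 + p)
t(l, T) = 1 + T + l (t(l, T) = (T + l) + 1 = 1 + T + l)
(f(-9, 12) + t(4, -6))² = ((-4 - 1*(-9) + 4*12 + 12*(-9)) + (1 - 6 + 4))² = ((-4 + 9 + 48 - 108) - 1)² = (-55 - 1)² = (-56)² = 3136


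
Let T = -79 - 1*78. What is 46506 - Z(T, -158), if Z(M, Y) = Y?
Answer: 46664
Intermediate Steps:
T = -157 (T = -79 - 78 = -157)
46506 - Z(T, -158) = 46506 - 1*(-158) = 46506 + 158 = 46664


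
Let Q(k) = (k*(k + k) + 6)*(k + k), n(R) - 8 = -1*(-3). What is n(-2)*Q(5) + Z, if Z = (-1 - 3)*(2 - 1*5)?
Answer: 6172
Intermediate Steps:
n(R) = 11 (n(R) = 8 - 1*(-3) = 8 + 3 = 11)
Q(k) = 2*k*(6 + 2*k**2) (Q(k) = (k*(2*k) + 6)*(2*k) = (2*k**2 + 6)*(2*k) = (6 + 2*k**2)*(2*k) = 2*k*(6 + 2*k**2))
Z = 12 (Z = -4*(2 - 5) = -4*(-3) = 12)
n(-2)*Q(5) + Z = 11*(4*5*(3 + 5**2)) + 12 = 11*(4*5*(3 + 25)) + 12 = 11*(4*5*28) + 12 = 11*560 + 12 = 6160 + 12 = 6172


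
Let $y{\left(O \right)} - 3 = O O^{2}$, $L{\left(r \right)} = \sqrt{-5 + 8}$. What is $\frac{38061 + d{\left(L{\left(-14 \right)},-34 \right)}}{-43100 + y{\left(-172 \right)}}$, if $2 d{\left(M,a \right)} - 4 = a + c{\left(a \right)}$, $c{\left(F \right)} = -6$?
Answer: $- \frac{12681}{1710515} \approx -0.0074136$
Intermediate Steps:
$L{\left(r \right)} = \sqrt{3}$
$y{\left(O \right)} = 3 + O^{3}$ ($y{\left(O \right)} = 3 + O O^{2} = 3 + O^{3}$)
$d{\left(M,a \right)} = -1 + \frac{a}{2}$ ($d{\left(M,a \right)} = 2 + \frac{a - 6}{2} = 2 + \frac{-6 + a}{2} = 2 + \left(-3 + \frac{a}{2}\right) = -1 + \frac{a}{2}$)
$\frac{38061 + d{\left(L{\left(-14 \right)},-34 \right)}}{-43100 + y{\left(-172 \right)}} = \frac{38061 + \left(-1 + \frac{1}{2} \left(-34\right)\right)}{-43100 + \left(3 + \left(-172\right)^{3}\right)} = \frac{38061 - 18}{-43100 + \left(3 - 5088448\right)} = \frac{38061 - 18}{-43100 - 5088445} = \frac{38043}{-5131545} = 38043 \left(- \frac{1}{5131545}\right) = - \frac{12681}{1710515}$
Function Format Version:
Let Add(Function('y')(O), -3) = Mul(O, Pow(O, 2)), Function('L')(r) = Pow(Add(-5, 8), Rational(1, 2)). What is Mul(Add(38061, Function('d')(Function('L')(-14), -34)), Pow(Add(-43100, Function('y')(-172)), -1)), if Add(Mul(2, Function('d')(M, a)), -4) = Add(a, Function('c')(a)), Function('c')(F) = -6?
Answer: Rational(-12681, 1710515) ≈ -0.0074136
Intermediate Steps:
Function('L')(r) = Pow(3, Rational(1, 2))
Function('y')(O) = Add(3, Pow(O, 3)) (Function('y')(O) = Add(3, Mul(O, Pow(O, 2))) = Add(3, Pow(O, 3)))
Function('d')(M, a) = Add(-1, Mul(Rational(1, 2), a)) (Function('d')(M, a) = Add(2, Mul(Rational(1, 2), Add(a, -6))) = Add(2, Mul(Rational(1, 2), Add(-6, a))) = Add(2, Add(-3, Mul(Rational(1, 2), a))) = Add(-1, Mul(Rational(1, 2), a)))
Mul(Add(38061, Function('d')(Function('L')(-14), -34)), Pow(Add(-43100, Function('y')(-172)), -1)) = Mul(Add(38061, Add(-1, Mul(Rational(1, 2), -34))), Pow(Add(-43100, Add(3, Pow(-172, 3))), -1)) = Mul(Add(38061, Add(-1, -17)), Pow(Add(-43100, Add(3, -5088448)), -1)) = Mul(Add(38061, -18), Pow(Add(-43100, -5088445), -1)) = Mul(38043, Pow(-5131545, -1)) = Mul(38043, Rational(-1, 5131545)) = Rational(-12681, 1710515)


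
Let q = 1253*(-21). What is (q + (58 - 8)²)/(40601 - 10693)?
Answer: -23813/29908 ≈ -0.79621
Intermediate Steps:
q = -26313
(q + (58 - 8)²)/(40601 - 10693) = (-26313 + (58 - 8)²)/(40601 - 10693) = (-26313 + 50²)/29908 = (-26313 + 2500)*(1/29908) = -23813*1/29908 = -23813/29908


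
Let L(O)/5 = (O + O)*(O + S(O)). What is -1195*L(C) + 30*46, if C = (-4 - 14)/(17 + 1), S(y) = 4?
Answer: 37230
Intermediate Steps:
C = -1 (C = -18/18 = -18*1/18 = -1)
L(O) = 10*O*(4 + O) (L(O) = 5*((O + O)*(O + 4)) = 5*((2*O)*(4 + O)) = 5*(2*O*(4 + O)) = 10*O*(4 + O))
-1195*L(C) + 30*46 = -11950*(-1)*(4 - 1) + 30*46 = -11950*(-1)*3 + 1380 = -1195*(-30) + 1380 = 35850 + 1380 = 37230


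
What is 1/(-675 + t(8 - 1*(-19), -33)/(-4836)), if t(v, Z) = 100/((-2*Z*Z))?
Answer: -2633202/1777411325 ≈ -0.0014815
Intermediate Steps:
t(v, Z) = -50/Z**2 (t(v, Z) = 100/((-2*Z**2)) = 100*(-1/(2*Z**2)) = -50/Z**2)
1/(-675 + t(8 - 1*(-19), -33)/(-4836)) = 1/(-675 - 50/(-33)**2/(-4836)) = 1/(-675 - 50*1/1089*(-1/4836)) = 1/(-675 - 50/1089*(-1/4836)) = 1/(-675 + 25/2633202) = 1/(-1777411325/2633202) = -2633202/1777411325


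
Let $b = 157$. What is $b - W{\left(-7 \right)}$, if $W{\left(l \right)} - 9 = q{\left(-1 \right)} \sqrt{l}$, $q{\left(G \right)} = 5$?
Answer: $148 - 5 i \sqrt{7} \approx 148.0 - 13.229 i$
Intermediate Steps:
$W{\left(l \right)} = 9 + 5 \sqrt{l}$
$b - W{\left(-7 \right)} = 157 - \left(9 + 5 \sqrt{-7}\right) = 157 - \left(9 + 5 i \sqrt{7}\right) = 148 - 5 i \sqrt{7}$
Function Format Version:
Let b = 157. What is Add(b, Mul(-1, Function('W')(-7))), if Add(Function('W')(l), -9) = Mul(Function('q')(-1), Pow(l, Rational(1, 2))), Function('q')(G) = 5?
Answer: Add(148, Mul(-5, I, Pow(7, Rational(1, 2)))) ≈ Add(148.00, Mul(-13.229, I))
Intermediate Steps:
Function('W')(l) = Add(9, Mul(5, Pow(l, Rational(1, 2))))
Add(b, Mul(-1, Function('W')(-7))) = Add(157, Mul(-1, Add(9, Mul(5, Pow(-7, Rational(1, 2)))))) = Add(157, Mul(-1, Add(9, Mul(5, Mul(I, Pow(7, Rational(1, 2))))))) = Add(157, Mul(-1, Add(9, Mul(5, I, Pow(7, Rational(1, 2)))))) = Add(157, Add(-9, Mul(-5, I, Pow(7, Rational(1, 2))))) = Add(148, Mul(-5, I, Pow(7, Rational(1, 2))))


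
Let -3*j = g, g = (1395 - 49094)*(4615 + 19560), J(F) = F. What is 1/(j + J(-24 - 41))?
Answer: 3/1153123130 ≈ 2.6016e-9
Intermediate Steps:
g = -1153123325 (g = -47699*24175 = -1153123325)
j = 1153123325/3 (j = -⅓*(-1153123325) = 1153123325/3 ≈ 3.8437e+8)
1/(j + J(-24 - 41)) = 1/(1153123325/3 + (-24 - 41)) = 1/(1153123325/3 - 65) = 1/(1153123130/3) = 3/1153123130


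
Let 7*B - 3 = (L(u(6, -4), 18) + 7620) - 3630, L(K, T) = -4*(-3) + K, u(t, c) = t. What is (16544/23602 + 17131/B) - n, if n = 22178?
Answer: -149760134407/6761973 ≈ -22147.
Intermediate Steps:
L(K, T) = 12 + K
B = 573 (B = 3/7 + (((12 + 6) + 7620) - 3630)/7 = 3/7 + ((18 + 7620) - 3630)/7 = 3/7 + (7638 - 3630)/7 = 3/7 + (⅐)*4008 = 3/7 + 4008/7 = 573)
(16544/23602 + 17131/B) - n = (16544/23602 + 17131/573) - 1*22178 = (16544*(1/23602) + 17131*(1/573)) - 22178 = (8272/11801 + 17131/573) - 22178 = 206902787/6761973 - 22178 = -149760134407/6761973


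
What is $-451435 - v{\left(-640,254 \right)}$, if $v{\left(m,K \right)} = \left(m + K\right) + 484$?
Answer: $-451533$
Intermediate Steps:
$v{\left(m,K \right)} = 484 + K + m$ ($v{\left(m,K \right)} = \left(K + m\right) + 484 = 484 + K + m$)
$-451435 - v{\left(-640,254 \right)} = -451435 - \left(484 + 254 - 640\right) = -451435 - 98 = -451533$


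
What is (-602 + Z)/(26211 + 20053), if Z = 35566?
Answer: 8741/11566 ≈ 0.75575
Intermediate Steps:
(-602 + Z)/(26211 + 20053) = (-602 + 35566)/(26211 + 20053) = 34964/46264 = 34964*(1/46264) = 8741/11566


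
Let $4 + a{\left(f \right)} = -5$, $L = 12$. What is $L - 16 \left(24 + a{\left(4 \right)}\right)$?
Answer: $-228$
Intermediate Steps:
$a{\left(f \right)} = -9$ ($a{\left(f \right)} = -4 - 5 = -9$)
$L - 16 \left(24 + a{\left(4 \right)}\right) = 12 - 16 \left(24 - 9\right) = 12 - 240 = -228$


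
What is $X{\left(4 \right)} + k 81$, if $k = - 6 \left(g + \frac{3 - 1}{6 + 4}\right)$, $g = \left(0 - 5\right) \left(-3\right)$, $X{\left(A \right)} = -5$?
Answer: $- \frac{36961}{5} \approx -7392.2$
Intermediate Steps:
$g = 15$ ($g = \left(0 - 5\right) \left(-3\right) = \left(-5\right) \left(-3\right) = 15$)
$k = - \frac{456}{5}$ ($k = - 6 \left(15 + \frac{3 - 1}{6 + 4}\right) = - 6 \left(15 + \frac{2}{10}\right) = - 6 \left(15 + 2 \cdot \frac{1}{10}\right) = - 6 \left(15 + \frac{1}{5}\right) = \left(-6\right) \frac{76}{5} = - \frac{456}{5} \approx -91.2$)
$X{\left(4 \right)} + k 81 = -5 - \frac{36936}{5} = - \frac{36961}{5}$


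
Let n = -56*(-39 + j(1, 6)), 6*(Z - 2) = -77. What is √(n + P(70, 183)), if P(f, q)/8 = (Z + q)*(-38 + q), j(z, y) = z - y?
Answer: 2*√454899/3 ≈ 449.64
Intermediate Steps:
Z = -65/6 (Z = 2 + (⅙)*(-77) = 2 - 77/6 = -65/6 ≈ -10.833)
P(f, q) = 8*(-38 + q)*(-65/6 + q) (P(f, q) = 8*((-65/6 + q)*(-38 + q)) = 8*((-38 + q)*(-65/6 + q)) = 8*(-38 + q)*(-65/6 + q))
n = 2464 (n = -56*(-39 + (1 - 1*6)) = -56*(-39 + (1 - 6)) = -56*(-39 - 5) = -56*(-44) = 2464)
√(n + P(70, 183)) = √(2464 + (9880/3 + 8*183² - 1172/3*183)) = √(2464 + (9880/3 + 8*33489 - 71492)) = √(2464 + (9880/3 + 267912 - 71492)) = √(2464 + 599140/3) = √(606532/3) = 2*√454899/3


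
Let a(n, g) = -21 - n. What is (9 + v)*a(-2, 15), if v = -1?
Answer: -152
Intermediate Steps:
(9 + v)*a(-2, 15) = (9 - 1)*(-21 - 1*(-2)) = 8*(-21 + 2) = 8*(-19) = -152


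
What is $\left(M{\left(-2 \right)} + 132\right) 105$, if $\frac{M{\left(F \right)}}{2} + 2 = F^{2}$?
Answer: $14280$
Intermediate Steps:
$M{\left(F \right)} = -4 + 2 F^{2}$
$\left(M{\left(-2 \right)} + 132\right) 105 = \left(\left(-4 + 2 \left(-2\right)^{2}\right) + 132\right) 105 = \left(\left(-4 + 2 \cdot 4\right) + 132\right) 105 = \left(\left(-4 + 8\right) + 132\right) 105 = \left(4 + 132\right) 105 = 136 \cdot 105 = 14280$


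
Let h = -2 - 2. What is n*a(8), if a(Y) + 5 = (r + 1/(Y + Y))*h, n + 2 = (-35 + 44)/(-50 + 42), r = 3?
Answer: 1725/32 ≈ 53.906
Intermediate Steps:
h = -4
n = -25/8 (n = -2 + (-35 + 44)/(-50 + 42) = -2 + 9/(-8) = -2 + 9*(-⅛) = -2 - 9/8 = -25/8 ≈ -3.1250)
a(Y) = -17 - 2/Y (a(Y) = -5 + (3 + 1/(Y + Y))*(-4) = -5 + (3 + 1/(2*Y))*(-4) = -5 + (-12 - 2/Y) = -17 - 2/Y)
n*a(8) = -25*(-17 - 2/8)/8 = -25*(-17 - 2*⅛)/8 = -25*(-17 - ¼)/8 = -25/8*(-69/4) = 1725/32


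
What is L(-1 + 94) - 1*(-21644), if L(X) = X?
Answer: 21737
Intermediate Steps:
L(-1 + 94) - 1*(-21644) = (-1 + 94) - 1*(-21644) = 93 + 21644 = 21737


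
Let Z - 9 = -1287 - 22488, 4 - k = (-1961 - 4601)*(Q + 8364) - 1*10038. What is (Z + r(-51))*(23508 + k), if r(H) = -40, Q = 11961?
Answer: -3175867997200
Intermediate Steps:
k = 133382692 (k = 4 - ((-1961 - 4601)*(11961 + 8364) - 1*10038) = 4 - (-6562*20325 - 10038) = 4 - (-133372650 - 10038) = 4 - 1*(-133382688) = 4 + 133382688 = 133382692)
Z = -23766 (Z = 9 + (-1287 - 22488) = 9 - 23775 = -23766)
(Z + r(-51))*(23508 + k) = (-23766 - 40)*(23508 + 133382692) = -23806*133406200 = -3175867997200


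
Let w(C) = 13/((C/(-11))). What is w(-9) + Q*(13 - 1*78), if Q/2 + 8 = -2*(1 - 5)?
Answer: 143/9 ≈ 15.889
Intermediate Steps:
w(C) = -143/C (w(C) = 13/((C*(-1/11))) = 13/((-C/11)) = 13*(-11/C) = -143/C)
Q = 0 (Q = -16 + 2*(-2*(1 - 5)) = -16 + 2*(-2*(-4)) = -16 + 2*8 = -16 + 16 = 0)
w(-9) + Q*(13 - 1*78) = -143/(-9) + 0*(13 - 1*78) = -143*(-⅑) + 0*(13 - 78) = 143/9 + 0*(-65) = 143/9 + 0 = 143/9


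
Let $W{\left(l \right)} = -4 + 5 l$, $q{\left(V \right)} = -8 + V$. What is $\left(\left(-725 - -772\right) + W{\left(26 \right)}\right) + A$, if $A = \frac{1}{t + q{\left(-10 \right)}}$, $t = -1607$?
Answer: $\frac{281124}{1625} \approx 173.0$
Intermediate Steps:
$A = - \frac{1}{1625}$ ($A = \frac{1}{-1607 - 18} = \frac{1}{-1625} = - \frac{1}{1625} \approx -0.00061538$)
$\left(\left(-725 - -772\right) + W{\left(26 \right)}\right) + A = \left(\left(-725 - -772\right) + \left(-4 + 5 \cdot 26\right)\right) - \frac{1}{1625} = \left(\left(-725 + 772\right) + \left(-4 + 130\right)\right) - \frac{1}{1625} = \left(47 + 126\right) - \frac{1}{1625} = 173 - \frac{1}{1625} = \frac{281124}{1625}$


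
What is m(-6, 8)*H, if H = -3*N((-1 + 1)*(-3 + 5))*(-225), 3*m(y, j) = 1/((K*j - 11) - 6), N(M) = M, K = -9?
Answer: 0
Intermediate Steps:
m(y, j) = 1/(3*(-17 - 9*j)) (m(y, j) = 1/(3*((-9*j - 11) - 6)) = 1/(3*((-11 - 9*j) - 6)) = 1/(3*(-17 - 9*j)))
H = 0 (H = -3*(-1 + 1)*(-3 + 5)*(-225) = -0*2*(-225) = -3*0*(-225) = 0*(-225) = 0)
m(-6, 8)*H = -1/(51 + 27*8)*0 = -1/(51 + 216)*0 = -1/267*0 = 0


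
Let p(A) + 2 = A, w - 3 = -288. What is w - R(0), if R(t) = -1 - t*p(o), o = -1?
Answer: -284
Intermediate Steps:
w = -285 (w = 3 - 288 = -285)
p(A) = -2 + A
R(t) = -1 + 3*t (R(t) = -1 - t*(-2 - 1) = -1 - t*(-3) = -1 - (-3)*t = -1 + 3*t)
w - R(0) = -285 - (-1 + 3*0) = -285 - (-1 + 0) = -285 - 1*(-1) = -285 + 1 = -284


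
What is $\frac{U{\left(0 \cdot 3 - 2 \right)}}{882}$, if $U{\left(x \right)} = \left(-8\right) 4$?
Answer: $- \frac{16}{441} \approx -0.036281$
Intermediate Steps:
$U{\left(x \right)} = -32$
$\frac{U{\left(0 \cdot 3 - 2 \right)}}{882} = - \frac{32}{882} = \left(-32\right) \frac{1}{882} = - \frac{16}{441}$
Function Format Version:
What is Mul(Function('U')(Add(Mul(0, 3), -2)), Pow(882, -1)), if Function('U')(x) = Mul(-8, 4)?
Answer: Rational(-16, 441) ≈ -0.036281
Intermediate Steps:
Function('U')(x) = -32
Mul(Function('U')(Add(Mul(0, 3), -2)), Pow(882, -1)) = Mul(-32, Pow(882, -1)) = Mul(-32, Rational(1, 882)) = Rational(-16, 441)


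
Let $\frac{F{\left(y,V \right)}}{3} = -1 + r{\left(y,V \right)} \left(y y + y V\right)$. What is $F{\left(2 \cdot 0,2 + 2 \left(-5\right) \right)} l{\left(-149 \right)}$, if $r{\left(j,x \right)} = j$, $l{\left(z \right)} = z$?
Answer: $447$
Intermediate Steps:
$F{\left(y,V \right)} = -3 + 3 y \left(y^{2} + V y\right)$ ($F{\left(y,V \right)} = 3 \left(-1 + y \left(y y + y V\right)\right) = 3 \left(-1 + y \left(y^{2} + V y\right)\right) = -3 + 3 y \left(y^{2} + V y\right)$)
$F{\left(2 \cdot 0,2 + 2 \left(-5\right) \right)} l{\left(-149 \right)} = \left(-3 + 3 \left(2 \cdot 0\right)^{3} + 3 \left(2 + 2 \left(-5\right)\right) \left(2 \cdot 0\right)^{2}\right) \left(-149\right) = \left(-3 + 3 \cdot 0^{3} + 3 \left(2 - 10\right) 0^{2}\right) \left(-149\right) = \left(-3 + 3 \cdot 0 + 3 \left(-8\right) 0\right) \left(-149\right) = \left(-3 + 0 + 0\right) \left(-149\right) = \left(-3\right) \left(-149\right) = 447$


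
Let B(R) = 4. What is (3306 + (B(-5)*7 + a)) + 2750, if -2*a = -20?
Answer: 6094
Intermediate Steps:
a = 10 (a = -½*(-20) = 10)
(3306 + (B(-5)*7 + a)) + 2750 = (3306 + (4*7 + 10)) + 2750 = (3306 + (28 + 10)) + 2750 = (3306 + 38) + 2750 = 3344 + 2750 = 6094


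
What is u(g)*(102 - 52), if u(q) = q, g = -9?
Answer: -450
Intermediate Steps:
u(g)*(102 - 52) = -9*(102 - 52) = -9*50 = -450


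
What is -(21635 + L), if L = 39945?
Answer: -61580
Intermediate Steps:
-(21635 + L) = -(21635 + 39945) = -1*61580 = -61580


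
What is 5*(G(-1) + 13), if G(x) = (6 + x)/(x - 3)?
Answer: 235/4 ≈ 58.750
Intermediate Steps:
G(x) = (6 + x)/(-3 + x)
5*(G(-1) + 13) = 5*((6 - 1)/(-3 - 1) + 13) = 5*(5/(-4) + 13) = 5*(-¼*5 + 13) = 5*(-5/4 + 13) = 5*(47/4) = 235/4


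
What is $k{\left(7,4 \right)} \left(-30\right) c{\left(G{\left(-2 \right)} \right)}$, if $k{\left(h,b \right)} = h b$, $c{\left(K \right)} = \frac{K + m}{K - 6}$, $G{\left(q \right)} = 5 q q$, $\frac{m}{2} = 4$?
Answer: $-1680$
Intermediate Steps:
$m = 8$ ($m = 2 \cdot 4 = 8$)
$G{\left(q \right)} = 5 q^{2}$
$c{\left(K \right)} = \frac{8 + K}{-6 + K}$ ($c{\left(K \right)} = \frac{K + 8}{K - 6} = \frac{8 + K}{-6 + K}$)
$k{\left(h,b \right)} = b h$
$k{\left(7,4 \right)} \left(-30\right) c{\left(G{\left(-2 \right)} \right)} = 4 \cdot 7 \left(-30\right) \frac{8 + 5 \left(-2\right)^{2}}{-6 + 5 \left(-2\right)^{2}} = 28 \left(-30\right) \frac{8 + 5 \cdot 4}{-6 + 5 \cdot 4} = - 840 \frac{8 + 20}{-6 + 20} = - 840 \cdot \frac{1}{14} \cdot 28 = \left(-840\right) 2 = -1680$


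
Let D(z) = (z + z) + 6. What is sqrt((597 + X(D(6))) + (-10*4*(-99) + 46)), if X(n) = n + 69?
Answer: sqrt(4690) ≈ 68.484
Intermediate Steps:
D(z) = 6 + 2*z (D(z) = 2*z + 6 = 6 + 2*z)
X(n) = 69 + n
sqrt((597 + X(D(6))) + (-10*4*(-99) + 46)) = sqrt((597 + (69 + (6 + 2*6))) + (-10*4*(-99) + 46)) = sqrt((597 + (69 + (6 + 12))) + (-40*(-99) + 46)) = sqrt((597 + (69 + 18)) + (3960 + 46)) = sqrt((597 + 87) + 4006) = sqrt(684 + 4006) = sqrt(4690)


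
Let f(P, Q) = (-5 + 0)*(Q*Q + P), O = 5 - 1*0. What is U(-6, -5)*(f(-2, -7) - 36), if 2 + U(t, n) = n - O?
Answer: 3252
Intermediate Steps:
O = 5 (O = 5 + 0 = 5)
f(P, Q) = -5*P - 5*Q² (f(P, Q) = -5*(Q² + P) = -5*(P + Q²) = -5*P - 5*Q²)
U(t, n) = -7 + n (U(t, n) = -2 + (n - 1*5) = -2 + (n - 5) = -2 + (-5 + n) = -7 + n)
U(-6, -5)*(f(-2, -7) - 36) = (-7 - 5)*((-5*(-2) - 5*(-7)²) - 36) = -12*((10 - 5*49) - 36) = -12*((10 - 245) - 36) = -12*(-235 - 36) = -12*(-271) = 3252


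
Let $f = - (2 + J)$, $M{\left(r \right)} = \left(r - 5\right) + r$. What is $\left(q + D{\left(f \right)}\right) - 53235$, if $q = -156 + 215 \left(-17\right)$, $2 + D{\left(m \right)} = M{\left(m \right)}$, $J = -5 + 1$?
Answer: $-57049$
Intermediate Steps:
$J = -4$
$M{\left(r \right)} = -5 + 2 r$ ($M{\left(r \right)} = \left(-5 + r\right) + r = -5 + 2 r$)
$f = 2$ ($f = - (2 - 4) = \left(-1\right) \left(-2\right) = 2$)
$D{\left(m \right)} = -7 + 2 m$ ($D{\left(m \right)} = -2 + \left(-5 + 2 m\right) = -7 + 2 m$)
$q = -3811$ ($q = -156 - 3655 = -3811$)
$\left(q + D{\left(f \right)}\right) - 53235 = \left(-3811 + \left(-7 + 2 \cdot 2\right)\right) - 53235 = \left(-3811 + \left(-7 + 4\right)\right) - 53235 = \left(-3811 - 3\right) - 53235 = -3814 - 53235 = -57049$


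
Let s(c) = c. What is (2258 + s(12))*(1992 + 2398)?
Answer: 9965300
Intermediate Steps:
(2258 + s(12))*(1992 + 2398) = (2258 + 12)*(1992 + 2398) = 2270*4390 = 9965300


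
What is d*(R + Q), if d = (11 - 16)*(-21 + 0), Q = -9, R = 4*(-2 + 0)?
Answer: -1785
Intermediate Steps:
R = -8 (R = 4*(-2) = -8)
d = 105 (d = -5*(-21) = 105)
d*(R + Q) = 105*(-8 - 9) = 105*(-17) = -1785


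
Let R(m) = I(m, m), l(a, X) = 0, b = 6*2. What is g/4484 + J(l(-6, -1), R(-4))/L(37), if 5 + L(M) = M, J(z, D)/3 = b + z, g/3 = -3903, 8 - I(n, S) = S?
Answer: -13329/8968 ≈ -1.4863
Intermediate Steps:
b = 12
I(n, S) = 8 - S
R(m) = 8 - m
g = -11709 (g = 3*(-3903) = -11709)
J(z, D) = 36 + 3*z (J(z, D) = 3*(12 + z) = 36 + 3*z)
L(M) = -5 + M
g/4484 + J(l(-6, -1), R(-4))/L(37) = -11709/4484 + (36 + 3*0)/(-5 + 37) = -11709*1/4484 + (36 + 0)/32 = -11709/4484 + 36*(1/32) = -11709/4484 + 9/8 = -13329/8968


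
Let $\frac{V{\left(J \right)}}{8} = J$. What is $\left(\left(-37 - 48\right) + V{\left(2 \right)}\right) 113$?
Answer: $-7797$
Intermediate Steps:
$V{\left(J \right)} = 8 J$
$\left(\left(-37 - 48\right) + V{\left(2 \right)}\right) 113 = \left(\left(-37 - 48\right) + 8 \cdot 2\right) 113 = \left(-85 + 16\right) 113 = \left(-69\right) 113 = -7797$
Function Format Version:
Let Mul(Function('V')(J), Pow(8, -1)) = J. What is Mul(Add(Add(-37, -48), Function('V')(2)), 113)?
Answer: -7797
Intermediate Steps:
Function('V')(J) = Mul(8, J)
Mul(Add(Add(-37, -48), Function('V')(2)), 113) = Mul(Add(Add(-37, -48), Mul(8, 2)), 113) = Mul(Add(-85, 16), 113) = Mul(-69, 113) = -7797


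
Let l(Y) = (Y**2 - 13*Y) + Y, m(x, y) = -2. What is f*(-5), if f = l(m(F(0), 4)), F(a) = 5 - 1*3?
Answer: -140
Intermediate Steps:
F(a) = 2 (F(a) = 5 - 3 = 2)
l(Y) = Y**2 - 12*Y
f = 28 (f = -2*(-12 - 2) = -2*(-14) = 28)
f*(-5) = 28*(-5) = -140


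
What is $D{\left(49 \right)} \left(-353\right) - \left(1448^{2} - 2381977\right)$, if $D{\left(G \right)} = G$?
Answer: $267976$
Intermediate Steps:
$D{\left(49 \right)} \left(-353\right) - \left(1448^{2} - 2381977\right) = 49 \left(-353\right) - \left(1448^{2} - 2381977\right) = -17297 - \left(2096704 - 2381977\right) = -17297 - -285273 = -17297 + 285273 = 267976$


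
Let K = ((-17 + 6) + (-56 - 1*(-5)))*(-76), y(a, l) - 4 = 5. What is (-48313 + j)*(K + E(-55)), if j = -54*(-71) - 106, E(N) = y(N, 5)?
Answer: -210485785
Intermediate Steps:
y(a, l) = 9 (y(a, l) = 4 + 5 = 9)
E(N) = 9
j = 3728 (j = 3834 - 106 = 3728)
K = 4712 (K = (-11 + (-56 + 5))*(-76) = (-11 - 51)*(-76) = -62*(-76) = 4712)
(-48313 + j)*(K + E(-55)) = (-48313 + 3728)*(4712 + 9) = -44585*4721 = -210485785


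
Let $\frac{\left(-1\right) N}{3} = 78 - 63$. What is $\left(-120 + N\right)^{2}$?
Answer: $27225$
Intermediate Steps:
$N = -45$ ($N = - 3 \left(78 - 63\right) = \left(-3\right) 15 = -45$)
$\left(-120 + N\right)^{2} = \left(-120 - 45\right)^{2} = \left(-165\right)^{2} = 27225$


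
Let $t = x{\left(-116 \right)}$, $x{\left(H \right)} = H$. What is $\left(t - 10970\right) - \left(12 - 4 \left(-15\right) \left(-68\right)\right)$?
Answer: $-7018$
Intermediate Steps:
$t = -116$
$\left(t - 10970\right) - \left(12 - 4 \left(-15\right) \left(-68\right)\right) = \left(-116 - 10970\right) - \left(12 - 4 \left(-15\right) \left(-68\right)\right) = -11086 - -4068 = -11086 + \left(-12 + 4080\right) = -11086 + 4068 = -7018$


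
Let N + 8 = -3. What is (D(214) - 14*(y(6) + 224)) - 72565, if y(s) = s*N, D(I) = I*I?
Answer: -28981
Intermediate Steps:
N = -11 (N = -8 - 3 = -11)
D(I) = I**2
y(s) = -11*s (y(s) = s*(-11) = -11*s)
(D(214) - 14*(y(6) + 224)) - 72565 = (214**2 - 14*(-11*6 + 224)) - 72565 = (45796 - 14*(-66 + 224)) - 72565 = (45796 - 14*158) - 72565 = (45796 - 2212) - 72565 = 43584 - 72565 = -28981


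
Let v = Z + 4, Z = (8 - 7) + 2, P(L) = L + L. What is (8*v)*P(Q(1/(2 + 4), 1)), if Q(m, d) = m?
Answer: 56/3 ≈ 18.667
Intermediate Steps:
P(L) = 2*L
Z = 3 (Z = 1 + 2 = 3)
v = 7 (v = 3 + 4 = 7)
(8*v)*P(Q(1/(2 + 4), 1)) = (8*7)*(2/(2 + 4)) = 56*(2/6) = 56*(2*(⅙)) = 56*(⅓) = 56/3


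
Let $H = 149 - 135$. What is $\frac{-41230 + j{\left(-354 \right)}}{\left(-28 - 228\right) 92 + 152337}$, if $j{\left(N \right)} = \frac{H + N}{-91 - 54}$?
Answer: $- \frac{1195602}{3734765} \approx -0.32013$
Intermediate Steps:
$H = 14$
$j{\left(N \right)} = - \frac{14}{145} - \frac{N}{145}$ ($j{\left(N \right)} = \frac{14 + N}{-91 - 54} = \frac{14 + N}{-145} = \left(14 + N\right) \left(- \frac{1}{145}\right) = - \frac{14}{145} - \frac{N}{145}$)
$\frac{-41230 + j{\left(-354 \right)}}{\left(-28 - 228\right) 92 + 152337} = \frac{-41230 - - \frac{68}{29}}{\left(-28 - 228\right) 92 + 152337} = \frac{-41230 + \left(- \frac{14}{145} + \frac{354}{145}\right)}{\left(-256\right) 92 + 152337} = \frac{-41230 + \frac{68}{29}}{-23552 + 152337} = - \frac{1195602}{29 \cdot 128785} = \left(- \frac{1195602}{29}\right) \frac{1}{128785} = - \frac{1195602}{3734765}$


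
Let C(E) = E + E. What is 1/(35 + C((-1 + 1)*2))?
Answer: 1/35 ≈ 0.028571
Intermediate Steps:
C(E) = 2*E
1/(35 + C((-1 + 1)*2)) = 1/(35 + 2*((-1 + 1)*2)) = 1/(35 + 2*(0*2)) = 1/(35 + 2*0) = 1/(35 + 0) = 1/35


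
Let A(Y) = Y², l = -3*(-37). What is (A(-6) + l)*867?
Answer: 127449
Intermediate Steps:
l = 111
(A(-6) + l)*867 = ((-6)² + 111)*867 = (36 + 111)*867 = 147*867 = 127449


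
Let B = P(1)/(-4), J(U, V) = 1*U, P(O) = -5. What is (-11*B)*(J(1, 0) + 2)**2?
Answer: -495/4 ≈ -123.75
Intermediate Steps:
J(U, V) = U
B = 5/4 (B = -5/(-4) = -5*(-1/4) = 5/4 ≈ 1.2500)
(-11*B)*(J(1, 0) + 2)**2 = (-11*5/4)*(1 + 2)**2 = -55/4*3**2 = -55/4*9 = -495/4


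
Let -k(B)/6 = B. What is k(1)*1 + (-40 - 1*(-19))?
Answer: -27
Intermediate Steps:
k(B) = -6*B
k(1)*1 + (-40 - 1*(-19)) = -6*1*1 + (-40 - 1*(-19)) = -6*1 + (-40 + 19) = -6 - 21 = -27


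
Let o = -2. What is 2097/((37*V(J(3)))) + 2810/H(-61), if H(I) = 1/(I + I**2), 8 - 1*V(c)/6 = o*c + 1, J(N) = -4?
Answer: 761059701/74 ≈ 1.0285e+7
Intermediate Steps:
V(c) = 42 + 12*c (V(c) = 48 - 6*(-2*c + 1) = 48 - 6*(1 - 2*c) = 48 + (-6 + 12*c) = 42 + 12*c)
2097/((37*V(J(3)))) + 2810/H(-61) = 2097/((37*(42 + 12*(-4)))) + 2810/((1/((-61)*(1 - 61)))) = 2097/((37*(42 - 48))) + 2810/((-1/61/(-60))) = 2097/((37*(-6))) + 2810/((-1/61*(-1/60))) = 2097/(-222) + 2810/(1/3660) = 2097*(-1/222) + 2810*3660 = -699/74 + 10284600 = 761059701/74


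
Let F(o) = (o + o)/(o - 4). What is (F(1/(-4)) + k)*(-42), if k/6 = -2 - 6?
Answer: 34188/17 ≈ 2011.1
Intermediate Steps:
k = -48 (k = 6*(-2 - 6) = 6*(-8) = -48)
F(o) = 2*o/(-4 + o) (F(o) = (2*o)/(-4 + o) = 2*o/(-4 + o))
(F(1/(-4)) + k)*(-42) = (2/(-4*(-4 + 1/(-4))) - 48)*(-42) = (2*(-1/4)/(-4 - 1/4) - 48)*(-42) = (2*(-1/4)/(-17/4) - 48)*(-42) = (2*(-1/4)*(-4/17) - 48)*(-42) = (2/17 - 48)*(-42) = -814/17*(-42) = 34188/17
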